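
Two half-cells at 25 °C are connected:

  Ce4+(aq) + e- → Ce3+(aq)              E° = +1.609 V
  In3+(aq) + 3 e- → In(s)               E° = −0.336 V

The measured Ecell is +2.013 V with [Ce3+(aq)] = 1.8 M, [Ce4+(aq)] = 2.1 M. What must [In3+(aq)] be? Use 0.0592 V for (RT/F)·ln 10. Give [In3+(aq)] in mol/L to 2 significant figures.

Ce⁴⁺/Ce³⁺ is the cathode (higher E°); E°cell = +1.609 − (−0.336) = +1.945 V with n = 3.
Since E = E° − (0.0592/n)·log Q, log Q = n(E° − E)/0.0592 = −3.446.
Balancing electrons gives 3 Ce4+(aq) + In(s) → 3 Ce3+(aq) + In3+(aq); thus Q = ([Ce3+(aq)]^3·[In3+(aq)]) / [Ce4+(aq)]^3.
Solving for the unknown gives log [In3+(aq)] = −3.245, so [In3+(aq)] ≈ 0.00057 M.

0.00057 M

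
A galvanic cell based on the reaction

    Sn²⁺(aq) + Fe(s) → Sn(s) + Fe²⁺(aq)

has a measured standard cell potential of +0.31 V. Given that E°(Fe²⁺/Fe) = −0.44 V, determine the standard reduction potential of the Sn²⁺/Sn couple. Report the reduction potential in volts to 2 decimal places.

−0.13 V

In the reaction as written the Sn²⁺/Sn couple is reduced (cathode) and Fe²⁺/Fe is oxidized (anode), so E°cell = E°(Sn²⁺/Sn) − E°(Fe²⁺/Fe).
E°(Sn²⁺/Sn) = E°cell + E°(anode) = +0.31 + (−0.44) = −0.13 V.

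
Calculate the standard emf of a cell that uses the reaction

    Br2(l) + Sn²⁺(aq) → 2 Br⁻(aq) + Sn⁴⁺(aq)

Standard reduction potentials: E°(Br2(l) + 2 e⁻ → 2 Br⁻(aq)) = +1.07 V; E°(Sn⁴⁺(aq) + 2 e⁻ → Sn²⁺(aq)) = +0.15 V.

In the reaction as written, Br2(l) is reduced (cathode) and Sn⁴⁺(aq) is produced by oxidation at the anode.
E°cell = E°(cathode) − E°(anode) = +1.07 − (+0.15) = +0.92 V.
The positive value indicates the reaction is spontaneous as written.

+0.92 V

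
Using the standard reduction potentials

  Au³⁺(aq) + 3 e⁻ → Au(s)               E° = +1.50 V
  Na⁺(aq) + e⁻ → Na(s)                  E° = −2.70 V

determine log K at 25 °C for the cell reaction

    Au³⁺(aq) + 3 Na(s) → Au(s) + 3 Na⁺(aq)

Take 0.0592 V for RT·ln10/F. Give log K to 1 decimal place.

log K = 212.8

The Au³⁺/Au couple is reduced (cathode); E°cell = +1.50 − (−2.70) = +4.20 V with n = 3.
At equilibrium E = 0, so log K = nE°cell / 0.0592 = (3)(+4.20) / 0.0592 = 212.8.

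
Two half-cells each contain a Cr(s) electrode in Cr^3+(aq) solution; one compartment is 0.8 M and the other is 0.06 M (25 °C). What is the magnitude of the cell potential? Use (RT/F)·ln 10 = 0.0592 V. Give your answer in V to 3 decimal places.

0.022 V

For a concentration cell E°cell = 0, since both electrodes use the same couple.
The compartment with the higher Cr^3+(aq) concentration (0.8 M) acts as the cathode; ions are reduced there and produced at the dilute (0.06 M) anode.
With n = 3, Ecell = −(0.0592/3)·log([dilute]/[conc]) = −(0.0592/3)·log(0.06/0.8) = +0.022 V.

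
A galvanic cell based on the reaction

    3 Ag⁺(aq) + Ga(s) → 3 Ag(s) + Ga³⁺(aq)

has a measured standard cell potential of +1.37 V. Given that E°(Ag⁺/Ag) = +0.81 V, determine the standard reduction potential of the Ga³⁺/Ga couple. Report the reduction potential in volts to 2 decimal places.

−0.56 V

In the reaction as written the Ag⁺/Ag couple is reduced (cathode) and Ga³⁺/Ga is oxidized (anode), so E°cell = E°(Ag⁺/Ag) − E°(Ga³⁺/Ga).
E°(Ga³⁺/Ga) = E°(cathode) − E°cell = +0.81 − (+1.37) = −0.56 V.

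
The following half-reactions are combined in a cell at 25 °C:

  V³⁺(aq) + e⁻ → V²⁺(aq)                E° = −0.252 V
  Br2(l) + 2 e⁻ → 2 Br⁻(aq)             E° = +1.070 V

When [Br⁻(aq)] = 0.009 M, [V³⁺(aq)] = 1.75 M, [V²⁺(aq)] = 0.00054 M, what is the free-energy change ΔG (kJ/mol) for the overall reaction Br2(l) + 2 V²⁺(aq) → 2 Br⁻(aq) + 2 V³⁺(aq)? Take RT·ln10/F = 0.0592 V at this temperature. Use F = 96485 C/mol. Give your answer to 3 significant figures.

With Br₂/Br⁻ reduced at the cathode, E°cell = +1.070 − (−0.252) = +1.322 V and n = 2.
The reaction quotient is ([Br⁻(aq)]^2·[V³⁺(aq)]^2) / [V²⁺(aq)]^2 = 851; by Nernst, E = +1.322 − (0.0592/2)(2.930) = +1.2353 V.
ΔG = −nFE = −(2)(96485)(+1.2353) J/mol = −238 kJ/mol.

−238 kJ/mol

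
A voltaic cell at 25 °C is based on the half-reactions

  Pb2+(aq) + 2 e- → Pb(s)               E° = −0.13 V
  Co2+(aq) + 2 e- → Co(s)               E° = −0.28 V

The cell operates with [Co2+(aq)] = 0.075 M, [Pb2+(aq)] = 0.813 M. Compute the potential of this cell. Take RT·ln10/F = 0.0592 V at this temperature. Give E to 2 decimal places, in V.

+0.18 V

The Pb²⁺/Pb couple has the more positive E°, so it is the cathode; Co²⁺/Co is the anode.
The standard potential is −0.13 − (−0.28) = +0.15 V and the balanced reaction transfers n = 2 electrons.
The balanced reaction is Pb2+(aq) + Co(s) → Pb(s) + Co2+(aq), so Q = [Co2+(aq)] / [Pb2+(aq)] = 0.0923 and log Q = −1.035.
E = E° − (0.0592/n)·log Q = +0.15 − (0.0592/2)(−1.035) = +0.18 V.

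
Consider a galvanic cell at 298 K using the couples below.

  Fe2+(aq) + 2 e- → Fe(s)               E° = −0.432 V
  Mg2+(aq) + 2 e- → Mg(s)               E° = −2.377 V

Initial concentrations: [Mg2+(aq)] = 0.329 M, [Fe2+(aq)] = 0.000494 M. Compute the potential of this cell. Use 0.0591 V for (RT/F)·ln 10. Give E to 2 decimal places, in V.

+1.86 V

The Fe²⁺/Fe couple has the more positive E°, so it is the cathode; Mg²⁺/Mg is the anode.
E°cell = E°cat − E°an = −0.432 − (−2.377) = +1.945 V; n = 2.
Balancing gives Fe2+(aq) + Mg(s) → Fe(s) + Mg2+(aq); hence Q = [Mg2+(aq)] / [Fe2+(aq)] = 666 (log Q = 2.823).
E = E° − (0.0591/n)·log Q = +1.945 − (0.0591/2)(2.823) = +1.86 V.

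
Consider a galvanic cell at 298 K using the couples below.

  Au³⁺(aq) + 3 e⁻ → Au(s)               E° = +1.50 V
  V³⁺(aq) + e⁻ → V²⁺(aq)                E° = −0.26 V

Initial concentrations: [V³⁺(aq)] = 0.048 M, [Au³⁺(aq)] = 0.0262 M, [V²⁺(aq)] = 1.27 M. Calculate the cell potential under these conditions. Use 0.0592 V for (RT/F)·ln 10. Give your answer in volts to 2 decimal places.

+1.81 V

Since E°(Au³⁺/Au) > E°(V³⁺/V²⁺), Au³⁺/Au serves as the cathode.
The standard potential is +1.50 − (−0.26) = +1.76 V and the balanced reaction transfers n = 3 electrons.
Balancing gives Au³⁺(aq) + 3 V²⁺(aq) → Au(s) + 3 V³⁺(aq); hence Q = [V³⁺(aq)]^3 / ([Au³⁺(aq)]·[V²⁺(aq)]^3) = 0.00206 (log Q = −2.686).
By the Nernst equation, E = +1.76 − (0.0592/3)·(−2.686) = +1.81 V.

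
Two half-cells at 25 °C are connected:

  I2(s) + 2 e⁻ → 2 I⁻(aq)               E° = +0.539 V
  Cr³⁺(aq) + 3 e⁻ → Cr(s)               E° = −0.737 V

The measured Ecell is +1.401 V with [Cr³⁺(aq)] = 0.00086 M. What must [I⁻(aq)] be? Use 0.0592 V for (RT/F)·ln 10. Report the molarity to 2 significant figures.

0.081 M

The I₂/I⁻ couple has the larger reduction potential, so it is the cathode: E°cell = +0.539 − (−0.737) = +1.276 V and n = 6.
From the Nernst equation, log Q = n(E° − E)/0.0592 = 6·(+1.276 − (+1.401))/0.0592 = −12.669.
For 3 I2(s) + 2 Cr(s) → 6 I⁻(aq) + 2 Cr³⁺(aq), the reaction quotient is Q = [I⁻(aq)]^6·[Cr³⁺(aq)]^2.
Isolating [I⁻(aq)] in Q = 10^{−12.669} yields log [I⁻(aq)] = −1.090, i.e. 0.081 M.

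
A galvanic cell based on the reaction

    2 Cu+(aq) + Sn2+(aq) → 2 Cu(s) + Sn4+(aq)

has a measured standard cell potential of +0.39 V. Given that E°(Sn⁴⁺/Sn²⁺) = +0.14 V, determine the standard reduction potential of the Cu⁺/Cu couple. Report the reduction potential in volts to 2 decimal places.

In the reaction as written the Cu⁺/Cu couple is reduced (cathode) and Sn⁴⁺/Sn²⁺ is oxidized (anode), so E°cell = E°(Cu⁺/Cu) − E°(Sn⁴⁺/Sn²⁺).
E°(Cu⁺/Cu) = E°cell + E°(anode) = +0.39 + (+0.14) = +0.53 V.

+0.53 V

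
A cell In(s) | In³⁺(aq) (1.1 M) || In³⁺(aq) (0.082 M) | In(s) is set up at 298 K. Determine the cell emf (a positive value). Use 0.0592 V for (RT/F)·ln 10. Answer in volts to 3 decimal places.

0.022 V

For a concentration cell E°cell = 0, since both electrodes use the same couple.
The compartment with the higher In³⁺(aq) concentration (1.1 M) acts as the cathode; ions are reduced there and produced at the dilute (0.082 M) anode.
With n = 3, Ecell = −(0.0592/3)·log([dilute]/[conc]) = −(0.0592/3)·log(0.082/1.1) = +0.022 V.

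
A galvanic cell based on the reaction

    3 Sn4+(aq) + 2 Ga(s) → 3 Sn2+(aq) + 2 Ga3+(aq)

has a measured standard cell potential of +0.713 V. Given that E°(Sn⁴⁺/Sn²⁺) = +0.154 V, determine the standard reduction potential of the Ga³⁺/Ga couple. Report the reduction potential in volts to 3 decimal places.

In the reaction as written the Sn⁴⁺/Sn²⁺ couple is reduced (cathode) and Ga³⁺/Ga is oxidized (anode), so E°cell = E°(Sn⁴⁺/Sn²⁺) − E°(Ga³⁺/Ga).
E°(Ga³⁺/Ga) = E°(cathode) − E°cell = +0.154 − (+0.713) = −0.559 V.

−0.559 V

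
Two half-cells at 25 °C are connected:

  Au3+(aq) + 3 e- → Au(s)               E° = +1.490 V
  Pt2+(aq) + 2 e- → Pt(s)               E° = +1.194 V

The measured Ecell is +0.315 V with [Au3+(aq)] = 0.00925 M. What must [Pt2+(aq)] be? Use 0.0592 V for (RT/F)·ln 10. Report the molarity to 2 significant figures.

0.010 M

Au³⁺/Au is the cathode (higher E°); E°cell = +1.490 − (+1.194) = +0.296 V with n = 6.
Rearranging E = E° − (0.0592/n)·log Q gives log Q = 6(+0.296 − (+0.315))/0.0592 = −1.926.
For 2 Au3+(aq) + 3 Pt(s) → 2 Au(s) + 3 Pt2+(aq), the reaction quotient is Q = [Pt2+(aq)]^3 / [Au3+(aq)]^2.
Solving for the unknown gives log [Pt2+(aq)] = −1.998, so [Pt2+(aq)] ≈ 0.010 M.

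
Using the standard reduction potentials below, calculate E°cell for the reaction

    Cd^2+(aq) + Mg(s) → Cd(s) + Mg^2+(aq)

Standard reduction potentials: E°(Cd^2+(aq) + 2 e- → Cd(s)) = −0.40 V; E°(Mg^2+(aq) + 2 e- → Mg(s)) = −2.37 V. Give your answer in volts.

+1.97 V

In the reaction as written, Cd^2+(aq) is reduced (cathode) and Mg^2+(aq) is produced by oxidation at the anode.
E°cell = E°(cathode) − E°(anode) = −0.40 − (−2.37) = +1.97 V.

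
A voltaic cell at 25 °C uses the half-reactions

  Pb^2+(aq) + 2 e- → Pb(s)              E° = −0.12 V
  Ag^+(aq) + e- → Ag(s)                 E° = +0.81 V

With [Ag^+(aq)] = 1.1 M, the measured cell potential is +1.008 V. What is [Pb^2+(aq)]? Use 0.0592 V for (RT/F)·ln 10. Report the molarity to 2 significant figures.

0.0028 M

With Ag⁺/Ag at the cathode and Pb²⁺/Pb at the anode, E°cell = +0.81 − (−0.12) = +0.93 V (n = 2).
Since E = E° − (0.0592/n)·log Q, log Q = n(E° − E)/0.0592 = −2.635.
The balanced reaction is 2 Ag^+(aq) + Pb(s) → 2 Ag(s) + Pb^2+(aq), so Q = [Pb^2+(aq)] / [Ag^+(aq)]^2.
Substituting the known concentrations and solving, log [Pb^2+(aq)] = −2.552 and [Pb^2+(aq)] = 0.0028 M.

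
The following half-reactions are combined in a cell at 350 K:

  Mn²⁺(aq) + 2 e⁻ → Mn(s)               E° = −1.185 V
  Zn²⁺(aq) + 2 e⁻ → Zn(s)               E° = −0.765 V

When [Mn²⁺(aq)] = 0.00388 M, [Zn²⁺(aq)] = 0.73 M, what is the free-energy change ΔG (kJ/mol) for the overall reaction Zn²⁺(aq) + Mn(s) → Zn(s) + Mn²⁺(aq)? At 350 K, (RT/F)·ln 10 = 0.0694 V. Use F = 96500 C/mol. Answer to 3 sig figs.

−96.3 kJ/mol

E°cell = −0.765 − (−1.185) = +0.420 V; the balanced reaction transfers n = 2 electrons.
Here Q = [Mn²⁺(aq)] / [Zn²⁺(aq)] = 0.00532 (log Q = −2.274), giving E = +0.420 − (0.0694/2)·(−2.274) = +0.4989 V.
Finally ΔG = −nFE = −(2)(96500 C/mol)(+0.4989 V) = −96.3 kJ/mol.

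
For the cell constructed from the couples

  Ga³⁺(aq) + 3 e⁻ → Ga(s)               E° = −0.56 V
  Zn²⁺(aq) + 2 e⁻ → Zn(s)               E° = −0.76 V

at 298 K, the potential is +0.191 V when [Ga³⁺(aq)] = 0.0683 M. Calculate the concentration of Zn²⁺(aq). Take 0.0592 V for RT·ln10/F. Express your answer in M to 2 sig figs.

With Ga³⁺/Ga at the cathode and Zn²⁺/Zn at the anode, E°cell = −0.56 − (−0.76) = +0.20 V (n = 6).
Rearranging E = E° − (0.0592/n)·log Q gives log Q = 6(+0.20 − (+0.191))/0.0592 = 0.912.
Balancing electrons gives 2 Ga³⁺(aq) + 3 Zn(s) → 2 Ga(s) + 3 Zn²⁺(aq); thus Q = [Zn²⁺(aq)]^3 / [Ga³⁺(aq)]^2.
Isolating [Zn²⁺(aq)] in Q = 10^{0.912} yields log [Zn²⁺(aq)] = −0.473, i.e. 0.34 M.

0.34 M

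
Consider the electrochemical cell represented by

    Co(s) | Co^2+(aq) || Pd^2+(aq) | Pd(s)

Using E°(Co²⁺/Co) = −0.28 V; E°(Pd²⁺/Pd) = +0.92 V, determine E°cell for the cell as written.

By convention the left-hand electrode in cell notation is the anode (oxidation) and the right-hand electrode is the cathode (reduction).
E°cell = E°(right) − E°(left) = +0.92 − (−0.28) = +1.20 V.

+1.20 V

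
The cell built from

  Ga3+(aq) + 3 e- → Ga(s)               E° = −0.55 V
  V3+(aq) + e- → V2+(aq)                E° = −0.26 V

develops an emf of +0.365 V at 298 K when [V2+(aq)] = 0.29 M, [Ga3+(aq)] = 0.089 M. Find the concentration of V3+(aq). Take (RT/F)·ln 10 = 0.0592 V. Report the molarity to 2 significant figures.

With V³⁺/V²⁺ at the cathode and Ga³⁺/Ga at the anode, E°cell = −0.26 − (−0.55) = +0.29 V (n = 3).
Rearranging E = E° − (0.0592/n)·log Q gives log Q = 3(+0.29 − (+0.365))/0.0592 = −3.801.
For 3 V3+(aq) + Ga(s) → 3 V2+(aq) + Ga3+(aq), the reaction quotient is Q = ([V2+(aq)]^3·[Ga3+(aq)]) / [V3+(aq)]^3.
Isolating [V3+(aq)] in Q = 10^{−3.801} yields log [V3+(aq)] = 0.379, i.e. 2.4 M.

2.4 M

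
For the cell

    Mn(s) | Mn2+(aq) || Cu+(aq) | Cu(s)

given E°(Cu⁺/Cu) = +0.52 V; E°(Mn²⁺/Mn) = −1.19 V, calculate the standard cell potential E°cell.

+1.71 V

By convention the left-hand electrode in cell notation is the anode (oxidation) and the right-hand electrode is the cathode (reduction).
E°cell = E°(right) − E°(left) = +0.52 − (−1.19) = +1.71 V.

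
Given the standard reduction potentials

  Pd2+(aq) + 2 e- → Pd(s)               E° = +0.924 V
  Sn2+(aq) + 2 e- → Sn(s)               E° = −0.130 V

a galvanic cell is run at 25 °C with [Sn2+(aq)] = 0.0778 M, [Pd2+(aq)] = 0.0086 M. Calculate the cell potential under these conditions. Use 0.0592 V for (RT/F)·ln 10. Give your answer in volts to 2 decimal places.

+1.03 V

The Pd²⁺/Pd couple has the more positive E°, so it is the cathode; Sn²⁺/Sn is the anode.
E°cell = E°cat − E°an = +0.924 − (−0.130) = +1.054 V; n = 2.
Balancing gives Pd2+(aq) + Sn(s) → Pd(s) + Sn2+(aq); hence Q = [Sn2+(aq)] / [Pd2+(aq)] = 9.05 (log Q = 0.956).
Applying E = E° − (RT ln10/nF)·log Q gives +1.054 − (0.0592/2)(0.956) = +1.03 V.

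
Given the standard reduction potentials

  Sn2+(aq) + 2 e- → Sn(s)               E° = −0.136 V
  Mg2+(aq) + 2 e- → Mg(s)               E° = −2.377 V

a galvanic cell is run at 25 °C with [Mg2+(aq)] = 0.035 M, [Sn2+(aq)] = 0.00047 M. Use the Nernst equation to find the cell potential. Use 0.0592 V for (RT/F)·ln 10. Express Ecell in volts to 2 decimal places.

Since E°(Sn²⁺/Sn) > E°(Mg²⁺/Mg), Sn²⁺/Sn serves as the cathode.
E°cell = E°cat − E°an = −0.136 − (−2.377) = +2.241 V; n = 2.
For the overall reaction Sn2+(aq) + Mg(s) → Sn(s) + Mg2+(aq), Q = [Mg2+(aq)] / [Sn2+(aq)] = 74.5, giving log Q = 1.872.
Applying E = E° − (RT ln10/nF)·log Q gives +2.241 − (0.0592/2)(1.872) = +2.19 V.

+2.19 V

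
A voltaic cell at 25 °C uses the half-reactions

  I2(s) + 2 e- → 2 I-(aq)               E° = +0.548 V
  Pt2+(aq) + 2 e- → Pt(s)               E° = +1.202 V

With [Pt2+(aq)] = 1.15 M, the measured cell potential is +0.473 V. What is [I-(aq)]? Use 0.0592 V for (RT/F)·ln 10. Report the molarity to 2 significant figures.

0.00082 M

Pt²⁺/Pt is the cathode (higher E°); E°cell = +1.202 − (+0.548) = +0.654 V with n = 2.
Since E = E° − (0.0592/n)·log Q, log Q = n(E° − E)/0.0592 = 6.115.
Balancing electrons gives Pt2+(aq) + 2 I-(aq) → Pt(s) + I2(s); thus Q = 1 / ([Pt2+(aq)]·[I-(aq)]^2).
Substituting the known concentrations and solving, log [I-(aq)] = −3.088 and [I-(aq)] = 0.00082 M.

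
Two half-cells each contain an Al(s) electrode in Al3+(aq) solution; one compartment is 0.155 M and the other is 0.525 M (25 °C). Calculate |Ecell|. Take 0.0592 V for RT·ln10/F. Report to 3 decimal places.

For a concentration cell E°cell = 0, since both electrodes use the same couple.
The compartment with the higher Al3+(aq) concentration (0.525 M) acts as the cathode; ions are reduced there and produced at the dilute (0.155 M) anode.
With n = 3, Ecell = −(0.0592/3)·log([dilute]/[conc]) = −(0.0592/3)·log(0.155/0.525) = +0.010 V.

0.010 V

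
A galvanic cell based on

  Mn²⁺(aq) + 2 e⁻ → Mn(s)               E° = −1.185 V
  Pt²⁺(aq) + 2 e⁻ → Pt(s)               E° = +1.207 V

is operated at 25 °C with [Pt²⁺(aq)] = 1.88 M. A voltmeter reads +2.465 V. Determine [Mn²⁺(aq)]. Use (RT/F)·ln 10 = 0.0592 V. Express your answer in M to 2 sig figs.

With Pt²⁺/Pt at the cathode and Mn²⁺/Mn at the anode, E°cell = +1.207 − (−1.185) = +2.392 V (n = 2).
Since E = E° − (0.0592/n)·log Q, log Q = n(E° − E)/0.0592 = −2.466.
The balanced reaction is Pt²⁺(aq) + Mn(s) → Pt(s) + Mn²⁺(aq), so Q = [Mn²⁺(aq)] / [Pt²⁺(aq)].
Solving for the unknown gives log [Mn²⁺(aq)] = −2.192, so [Mn²⁺(aq)] ≈ 0.0064 M.

0.0064 M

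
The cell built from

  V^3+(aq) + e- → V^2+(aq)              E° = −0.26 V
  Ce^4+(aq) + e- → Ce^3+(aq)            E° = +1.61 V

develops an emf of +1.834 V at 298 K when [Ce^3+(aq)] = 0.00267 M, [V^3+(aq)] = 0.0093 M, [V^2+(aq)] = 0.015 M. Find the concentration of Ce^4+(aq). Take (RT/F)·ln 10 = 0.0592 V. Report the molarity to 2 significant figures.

Ce⁴⁺/Ce³⁺ is the cathode (higher E°); E°cell = +1.61 − (−0.26) = +1.87 V with n = 1.
Rearranging E = E° − (0.0592/n)·log Q gives log Q = 1(+1.87 − (+1.834))/0.0592 = 0.608.
Balancing electrons gives Ce^4+(aq) + V^2+(aq) → Ce^3+(aq) + V^3+(aq); thus Q = ([Ce^3+(aq)]·[V^3+(aq)]) / ([Ce^4+(aq)]·[V^2+(aq)]).
Substituting the known concentrations and solving, log [Ce^4+(aq)] = −3.389 and [Ce^4+(aq)] = 0.00041 M.

0.00041 M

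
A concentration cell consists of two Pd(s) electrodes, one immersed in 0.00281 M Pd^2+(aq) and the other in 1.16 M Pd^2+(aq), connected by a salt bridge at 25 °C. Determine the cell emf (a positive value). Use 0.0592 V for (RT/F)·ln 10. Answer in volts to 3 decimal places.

For a concentration cell E°cell = 0, since both electrodes use the same couple.
The compartment with the higher Pd^2+(aq) concentration (1.16 M) acts as the cathode; ions are reduced there and produced at the dilute (0.00281 M) anode.
With n = 2, Ecell = −(0.0592/2)·log([dilute]/[conc]) = −(0.0592/2)·log(0.00281/1.16) = +0.077 V.

0.077 V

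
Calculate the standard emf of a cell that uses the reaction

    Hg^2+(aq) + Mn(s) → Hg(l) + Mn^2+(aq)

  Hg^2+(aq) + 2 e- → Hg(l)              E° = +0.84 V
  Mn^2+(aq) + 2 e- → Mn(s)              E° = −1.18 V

In the reaction as written, Hg^2+(aq) is reduced (cathode) and Mn^2+(aq) is produced by oxidation at the anode.
E°cell = E°(cathode) − E°(anode) = +0.84 − (−1.18) = +2.02 V.

+2.02 V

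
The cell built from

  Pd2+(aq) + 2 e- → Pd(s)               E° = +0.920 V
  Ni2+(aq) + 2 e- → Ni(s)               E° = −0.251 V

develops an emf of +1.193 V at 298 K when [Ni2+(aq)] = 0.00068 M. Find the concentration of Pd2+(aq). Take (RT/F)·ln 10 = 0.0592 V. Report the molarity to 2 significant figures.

0.0038 M

With Pd²⁺/Pd at the cathode and Ni²⁺/Ni at the anode, E°cell = +0.920 − (−0.251) = +1.171 V (n = 2).
Since E = E° − (0.0592/n)·log Q, log Q = n(E° − E)/0.0592 = −0.743.
The balanced reaction is Pd2+(aq) + Ni(s) → Pd(s) + Ni2+(aq), so Q = [Ni2+(aq)] / [Pd2+(aq)].
Substituting the known concentrations and solving, log [Pd2+(aq)] = −2.424 and [Pd2+(aq)] = 0.0038 M.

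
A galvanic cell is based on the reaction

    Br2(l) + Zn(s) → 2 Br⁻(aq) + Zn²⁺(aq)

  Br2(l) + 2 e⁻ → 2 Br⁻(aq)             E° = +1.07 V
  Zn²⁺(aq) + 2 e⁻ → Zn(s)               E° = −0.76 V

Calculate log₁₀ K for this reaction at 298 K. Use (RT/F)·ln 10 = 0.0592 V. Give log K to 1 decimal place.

log K = 61.8

The Br₂/Br⁻ couple is reduced (cathode); E°cell = +1.07 − (−0.76) = +1.83 V with n = 2.
At equilibrium E = 0, so log K = nE°cell / 0.0592 = (2)(+1.83) / 0.0592 = 61.8.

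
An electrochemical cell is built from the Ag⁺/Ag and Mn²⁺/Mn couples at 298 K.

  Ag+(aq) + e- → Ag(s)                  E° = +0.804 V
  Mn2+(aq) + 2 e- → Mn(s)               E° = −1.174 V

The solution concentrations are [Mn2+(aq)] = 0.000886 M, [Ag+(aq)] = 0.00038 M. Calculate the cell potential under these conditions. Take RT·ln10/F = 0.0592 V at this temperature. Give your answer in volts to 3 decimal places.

+1.866 V

Since E°(Ag⁺/Ag) > E°(Mn²⁺/Mn), Ag⁺/Ag serves as the cathode.
The standard potential is +0.804 − (−1.174) = +1.978 V and the balanced reaction transfers n = 2 electrons.
Balancing gives 2 Ag+(aq) + Mn(s) → 2 Ag(s) + Mn2+(aq); hence Q = [Mn2+(aq)] / [Ag+(aq)]^2 = 6.14×10^3 (log Q = 3.788).
Applying E = E° − (RT ln10/nF)·log Q gives +1.978 − (0.0592/2)(3.788) = +1.866 V.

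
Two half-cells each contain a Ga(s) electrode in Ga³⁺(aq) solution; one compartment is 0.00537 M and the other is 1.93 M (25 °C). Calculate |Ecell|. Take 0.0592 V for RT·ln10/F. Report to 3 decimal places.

0.050 V

For a concentration cell E°cell = 0, since both electrodes use the same couple.
The compartment with the higher Ga³⁺(aq) concentration (1.93 M) acts as the cathode; ions are reduced there and produced at the dilute (0.00537 M) anode.
With n = 3, Ecell = −(0.0592/3)·log([dilute]/[conc]) = −(0.0592/3)·log(0.00537/1.93) = +0.050 V.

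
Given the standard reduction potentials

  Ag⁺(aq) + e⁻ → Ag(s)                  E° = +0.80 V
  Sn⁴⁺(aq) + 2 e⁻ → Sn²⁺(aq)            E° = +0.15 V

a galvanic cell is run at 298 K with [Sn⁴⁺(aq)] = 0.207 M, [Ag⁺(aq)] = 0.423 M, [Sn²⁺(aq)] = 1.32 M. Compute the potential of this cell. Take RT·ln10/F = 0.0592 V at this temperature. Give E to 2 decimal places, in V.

Ag⁺/Ag is reduced (cathode, E° = +0.80 V) and Sn⁴⁺/Sn²⁺ is oxidized (anode).
E°cell = +0.80 − (+0.15) = +0.65 V, with n = 2 electrons transferred.
For the overall reaction 2 Ag⁺(aq) + Sn²⁺(aq) → 2 Ag(s) + Sn⁴⁺(aq), Q = [Sn⁴⁺(aq)] / ([Ag⁺(aq)]^2·[Sn²⁺(aq)]) = 0.876, giving log Q = −0.057.
Applying E = E° − (RT ln10/nF)·log Q gives +0.65 − (0.0592/2)(−0.057) = +0.65 V.

+0.65 V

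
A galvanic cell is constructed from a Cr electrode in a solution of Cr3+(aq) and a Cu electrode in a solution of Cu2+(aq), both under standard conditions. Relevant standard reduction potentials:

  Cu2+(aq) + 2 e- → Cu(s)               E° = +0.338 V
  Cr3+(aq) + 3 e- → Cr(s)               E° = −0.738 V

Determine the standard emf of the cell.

The Cu²⁺/Cu couple has the higher E°, so Cu ion is reduced (cathode) and Cr is oxidized (anode).
E°cell = E°(cathode) − E°(anode) = +0.338 − (−0.738) = +1.076 V.

+1.076 V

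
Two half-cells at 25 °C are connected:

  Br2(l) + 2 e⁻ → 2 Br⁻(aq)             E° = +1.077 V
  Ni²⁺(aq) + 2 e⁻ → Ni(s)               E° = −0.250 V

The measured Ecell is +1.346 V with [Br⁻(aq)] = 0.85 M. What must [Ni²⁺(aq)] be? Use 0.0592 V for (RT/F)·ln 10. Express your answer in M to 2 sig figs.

The Br₂/Br⁻ couple has the larger reduction potential, so it is the cathode: E°cell = +1.077 − (−0.250) = +1.327 V and n = 2.
Rearranging E = E° − (0.0592/n)·log Q gives log Q = 2(+1.327 − (+1.346))/0.0592 = −0.642.
Balancing electrons gives Br2(l) + Ni(s) → 2 Br⁻(aq) + Ni²⁺(aq); thus Q = [Br⁻(aq)]^2·[Ni²⁺(aq)].
Substituting the known concentrations and solving, log [Ni²⁺(aq)] = −0.501 and [Ni²⁺(aq)] = 0.32 M.

0.32 M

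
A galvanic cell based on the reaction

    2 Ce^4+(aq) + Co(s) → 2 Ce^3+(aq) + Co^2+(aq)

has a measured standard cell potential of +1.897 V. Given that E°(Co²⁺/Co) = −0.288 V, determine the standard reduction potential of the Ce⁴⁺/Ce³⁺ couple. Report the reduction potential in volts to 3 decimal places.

+1.609 V

In the reaction as written the Ce⁴⁺/Ce³⁺ couple is reduced (cathode) and Co²⁺/Co is oxidized (anode), so E°cell = E°(Ce⁴⁺/Ce³⁺) − E°(Co²⁺/Co).
E°(Ce⁴⁺/Ce³⁺) = E°cell + E°(anode) = +1.897 + (−0.288) = +1.609 V.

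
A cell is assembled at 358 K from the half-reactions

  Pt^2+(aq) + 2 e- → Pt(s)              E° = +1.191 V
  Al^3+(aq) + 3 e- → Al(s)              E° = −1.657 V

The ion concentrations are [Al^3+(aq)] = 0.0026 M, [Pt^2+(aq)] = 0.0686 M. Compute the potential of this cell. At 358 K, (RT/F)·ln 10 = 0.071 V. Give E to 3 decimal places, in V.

The Pt²⁺/Pt couple has the more positive E°, so it is the cathode; Al³⁺/Al is the anode.
E°cell = E°cat − E°an = +1.191 − (−1.657) = +2.848 V; n = 6.
Balancing gives 3 Pt^2+(aq) + 2 Al(s) → 3 Pt(s) + 2 Al^3+(aq); hence Q = [Al^3+(aq)]^2 / [Pt^2+(aq)]^3 = 0.0209 (log Q = −1.679).
Applying E = E° − (RT ln10/nF)·log Q gives +2.848 − (0.071/6)(−1.679) = +2.868 V.

+2.868 V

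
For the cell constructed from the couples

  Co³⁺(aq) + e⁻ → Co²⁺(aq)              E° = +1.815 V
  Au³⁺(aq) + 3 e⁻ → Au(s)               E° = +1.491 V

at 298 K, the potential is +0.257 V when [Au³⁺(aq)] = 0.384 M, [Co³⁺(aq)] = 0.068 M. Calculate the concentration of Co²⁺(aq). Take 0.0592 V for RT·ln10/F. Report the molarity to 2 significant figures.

1.3 M

The Co³⁺/Co²⁺ couple has the larger reduction potential, so it is the cathode: E°cell = +1.815 − (+1.491) = +0.324 V and n = 3.
Since E = E° − (0.0592/n)·log Q, log Q = n(E° − E)/0.0592 = 3.395.
For 3 Co³⁺(aq) + Au(s) → 3 Co²⁺(aq) + Au³⁺(aq), the reaction quotient is Q = ([Co²⁺(aq)]^3·[Au³⁺(aq)]) / [Co³⁺(aq)]^3.
Substituting the known concentrations and solving, log [Co²⁺(aq)] = 0.103 and [Co²⁺(aq)] = 1.3 M.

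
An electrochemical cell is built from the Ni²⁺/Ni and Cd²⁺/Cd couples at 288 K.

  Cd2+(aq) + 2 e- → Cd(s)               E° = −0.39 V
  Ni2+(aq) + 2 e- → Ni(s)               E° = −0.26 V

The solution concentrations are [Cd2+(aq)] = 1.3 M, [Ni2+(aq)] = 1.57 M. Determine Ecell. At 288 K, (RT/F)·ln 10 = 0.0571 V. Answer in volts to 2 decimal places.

Since E°(Ni²⁺/Ni) > E°(Cd²⁺/Cd), Ni²⁺/Ni serves as the cathode.
The standard potential is −0.26 − (−0.39) = +0.13 V and the balanced reaction transfers n = 2 electrons.
The balanced reaction is Ni2+(aq) + Cd(s) → Ni(s) + Cd2+(aq), so Q = [Cd2+(aq)] / [Ni2+(aq)] = 0.828 and log Q = −0.082.
By the Nernst equation, E = +0.13 − (0.0571/2)·(−0.082) = +0.13 V.

+0.13 V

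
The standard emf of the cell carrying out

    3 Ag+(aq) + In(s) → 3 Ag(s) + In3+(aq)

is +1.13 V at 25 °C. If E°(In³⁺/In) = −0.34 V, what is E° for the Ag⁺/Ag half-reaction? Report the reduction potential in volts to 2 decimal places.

In the reaction as written the Ag⁺/Ag couple is reduced (cathode) and In³⁺/In is oxidized (anode), so E°cell = E°(Ag⁺/Ag) − E°(In³⁺/In).
E°(Ag⁺/Ag) = E°cell + E°(anode) = +1.13 + (−0.34) = +0.79 V.

+0.79 V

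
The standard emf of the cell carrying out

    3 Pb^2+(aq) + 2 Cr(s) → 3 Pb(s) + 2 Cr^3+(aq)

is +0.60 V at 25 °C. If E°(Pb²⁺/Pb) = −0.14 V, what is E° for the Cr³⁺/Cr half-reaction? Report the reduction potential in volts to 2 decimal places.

In the reaction as written the Pb²⁺/Pb couple is reduced (cathode) and Cr³⁺/Cr is oxidized (anode), so E°cell = E°(Pb²⁺/Pb) − E°(Cr³⁺/Cr).
E°(Cr³⁺/Cr) = E°(cathode) − E°cell = −0.14 − (+0.60) = −0.74 V.

−0.74 V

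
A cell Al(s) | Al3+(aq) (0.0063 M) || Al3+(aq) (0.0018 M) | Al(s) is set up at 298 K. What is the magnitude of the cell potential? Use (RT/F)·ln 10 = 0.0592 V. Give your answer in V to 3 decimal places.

0.011 V

For a concentration cell E°cell = 0, since both electrodes use the same couple.
The compartment with the higher Al3+(aq) concentration (0.0063 M) acts as the cathode; ions are reduced there and produced at the dilute (0.0018 M) anode.
With n = 3, Ecell = −(0.0592/3)·log([dilute]/[conc]) = −(0.0592/3)·log(0.0018/0.0063) = +0.011 V.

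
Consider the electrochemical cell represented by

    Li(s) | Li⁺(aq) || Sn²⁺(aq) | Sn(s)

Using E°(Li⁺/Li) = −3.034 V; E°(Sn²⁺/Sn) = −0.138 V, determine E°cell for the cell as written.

+2.896 V

By convention the left-hand electrode in cell notation is the anode (oxidation) and the right-hand electrode is the cathode (reduction).
E°cell = E°(right) − E°(left) = −0.138 − (−3.034) = +2.896 V.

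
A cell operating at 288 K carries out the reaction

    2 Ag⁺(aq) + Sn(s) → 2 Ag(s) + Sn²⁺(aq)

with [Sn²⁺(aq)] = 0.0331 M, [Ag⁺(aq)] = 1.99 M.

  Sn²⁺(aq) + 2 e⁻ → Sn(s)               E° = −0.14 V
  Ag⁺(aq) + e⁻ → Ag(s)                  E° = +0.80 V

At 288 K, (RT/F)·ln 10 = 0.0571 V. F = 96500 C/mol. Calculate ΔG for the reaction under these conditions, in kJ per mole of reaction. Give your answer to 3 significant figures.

E°cell = +0.80 − (−0.14) = +0.94 V; the balanced reaction transfers n = 2 electrons.
Here Q = [Sn²⁺(aq)] / [Ag⁺(aq)]^2 = 0.00836 (log Q = −2.078), giving E = +0.94 − (0.0571/2)·(−2.078) = +0.9993 V.
Finally ΔG = −nFE = −(2)(96500 C/mol)(+0.9993 V) = −193 kJ/mol.

−193 kJ/mol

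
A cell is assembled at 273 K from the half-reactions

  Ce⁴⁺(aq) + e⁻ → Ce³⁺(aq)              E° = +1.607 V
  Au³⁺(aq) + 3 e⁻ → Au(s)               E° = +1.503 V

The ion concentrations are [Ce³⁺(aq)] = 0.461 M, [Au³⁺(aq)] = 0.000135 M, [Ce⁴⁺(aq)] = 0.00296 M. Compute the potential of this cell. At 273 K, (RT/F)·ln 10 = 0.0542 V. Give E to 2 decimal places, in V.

+0.06 V

The Ce⁴⁺/Ce³⁺ couple has the more positive E°, so it is the cathode; Au³⁺/Au is the anode.
E°cell = E°cat − E°an = +1.607 − (+1.503) = +0.104 V; n = 3.
For the overall reaction 3 Ce⁴⁺(aq) + Au(s) → 3 Ce³⁺(aq) + Au³⁺(aq), Q = ([Ce³⁺(aq)]^3·[Au³⁺(aq)]) / [Ce⁴⁺(aq)]^3 = 510, giving log Q = 2.708.
E = E° − (0.0542/n)·log Q = +0.104 − (0.0542/3)(2.708) = +0.06 V.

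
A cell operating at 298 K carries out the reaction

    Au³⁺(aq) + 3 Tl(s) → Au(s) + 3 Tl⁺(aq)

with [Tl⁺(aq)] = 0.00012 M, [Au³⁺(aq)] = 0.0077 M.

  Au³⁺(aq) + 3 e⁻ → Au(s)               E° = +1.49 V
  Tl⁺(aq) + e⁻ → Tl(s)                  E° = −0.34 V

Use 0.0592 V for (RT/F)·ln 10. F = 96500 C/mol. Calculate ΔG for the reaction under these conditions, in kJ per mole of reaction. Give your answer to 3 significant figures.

The standard cell potential is +1.49 − (−0.34) = +1.83 V, with n = 3 electrons in the balanced equation.
The reaction quotient is [Tl⁺(aq)]^3 / [Au³⁺(aq)] = 2.24×10^−10; by Nernst, E = +1.83 − (0.0592/3)(−9.649) = +2.0204 V.
ΔG = −nFE = −(3)(96500)(+2.0204) J/mol = −585 kJ/mol.

−585 kJ/mol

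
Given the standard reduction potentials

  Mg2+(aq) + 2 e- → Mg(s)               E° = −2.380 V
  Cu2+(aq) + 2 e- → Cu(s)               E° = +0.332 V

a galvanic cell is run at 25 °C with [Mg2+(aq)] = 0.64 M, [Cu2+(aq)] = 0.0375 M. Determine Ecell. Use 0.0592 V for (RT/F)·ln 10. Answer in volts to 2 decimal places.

Since E°(Cu²⁺/Cu) > E°(Mg²⁺/Mg), Cu²⁺/Cu serves as the cathode.
E°cell = +0.332 − (−2.380) = +2.712 V, with n = 2 electrons transferred.
The balanced reaction is Cu2+(aq) + Mg(s) → Cu(s) + Mg2+(aq), so Q = [Mg2+(aq)] / [Cu2+(aq)] = 17.1 and log Q = 1.232.
Applying E = E° − (RT ln10/nF)·log Q gives +2.712 − (0.0592/2)(1.232) = +2.68 V.

+2.68 V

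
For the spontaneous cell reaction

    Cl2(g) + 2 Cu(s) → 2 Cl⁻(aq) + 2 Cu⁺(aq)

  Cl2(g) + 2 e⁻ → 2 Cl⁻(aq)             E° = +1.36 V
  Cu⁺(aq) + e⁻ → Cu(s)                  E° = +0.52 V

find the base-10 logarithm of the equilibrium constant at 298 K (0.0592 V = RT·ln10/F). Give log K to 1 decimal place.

The Cl₂/Cl⁻ couple is reduced (cathode); E°cell = +1.36 − (+0.52) = +0.84 V with n = 2.
At equilibrium E = 0, so log K = nE°cell / 0.0592 = (2)(+0.84) / 0.0592 = 28.4.

log K = 28.4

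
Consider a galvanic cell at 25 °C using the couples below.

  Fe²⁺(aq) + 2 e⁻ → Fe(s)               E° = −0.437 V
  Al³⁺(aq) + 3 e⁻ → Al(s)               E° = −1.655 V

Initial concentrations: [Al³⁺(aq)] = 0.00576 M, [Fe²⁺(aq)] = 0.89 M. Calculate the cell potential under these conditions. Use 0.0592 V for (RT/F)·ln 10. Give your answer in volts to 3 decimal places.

The Fe²⁺/Fe couple has the more positive E°, so it is the cathode; Al³⁺/Al is the anode.
E°cell = E°cat − E°an = −0.437 − (−1.655) = +1.218 V; n = 6.
For the overall reaction 3 Fe²⁺(aq) + 2 Al(s) → 3 Fe(s) + 2 Al³⁺(aq), Q = [Al³⁺(aq)]^2 / [Fe²⁺(aq)]^3 = 4.71×10^−5, giving log Q = −4.327.
Applying E = E° − (RT ln10/nF)·log Q gives +1.218 − (0.0592/6)(−4.327) = +1.261 V.

+1.261 V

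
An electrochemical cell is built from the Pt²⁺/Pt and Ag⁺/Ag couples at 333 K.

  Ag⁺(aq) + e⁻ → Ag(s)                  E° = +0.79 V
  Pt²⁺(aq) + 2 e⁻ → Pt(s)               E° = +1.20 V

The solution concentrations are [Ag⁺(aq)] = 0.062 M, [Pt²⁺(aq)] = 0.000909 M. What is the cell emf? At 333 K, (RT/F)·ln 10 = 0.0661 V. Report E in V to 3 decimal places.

+0.389 V

Pt²⁺/Pt is reduced (cathode, E° = +1.20 V) and Ag⁺/Ag is oxidized (anode).
E°cell = E°cat − E°an = +1.20 − (+0.79) = +0.41 V; n = 2.
Balancing gives Pt²⁺(aq) + 2 Ag(s) → Pt(s) + 2 Ag⁺(aq); hence Q = [Ag⁺(aq)]^2 / [Pt²⁺(aq)] = 4.23 (log Q = 0.626).
Applying E = E° − (RT ln10/nF)·log Q gives +0.41 − (0.0661/2)(0.626) = +0.389 V.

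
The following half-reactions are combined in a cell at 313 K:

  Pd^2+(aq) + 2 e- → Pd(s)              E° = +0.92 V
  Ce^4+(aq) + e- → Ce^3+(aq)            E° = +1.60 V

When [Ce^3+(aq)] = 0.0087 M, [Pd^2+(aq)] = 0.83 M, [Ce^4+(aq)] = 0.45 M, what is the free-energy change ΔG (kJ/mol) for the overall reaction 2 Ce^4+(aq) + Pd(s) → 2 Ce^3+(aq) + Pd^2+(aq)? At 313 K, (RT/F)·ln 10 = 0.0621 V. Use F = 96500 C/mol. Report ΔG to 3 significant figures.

−152 kJ/mol

E°cell = +1.60 − (+0.92) = +0.68 V; the balanced reaction transfers n = 2 electrons.
Q = ([Ce^3+(aq)]^2·[Pd^2+(aq)]) / [Ce^4+(aq)]^2 = 0.00031, so log Q = −3.508 and E = +0.68 − (0.0621/2)(−3.508) = +0.7889 V.
Finally ΔG = −nFE = −(2)(96500 C/mol)(+0.7889 V) = −152 kJ/mol.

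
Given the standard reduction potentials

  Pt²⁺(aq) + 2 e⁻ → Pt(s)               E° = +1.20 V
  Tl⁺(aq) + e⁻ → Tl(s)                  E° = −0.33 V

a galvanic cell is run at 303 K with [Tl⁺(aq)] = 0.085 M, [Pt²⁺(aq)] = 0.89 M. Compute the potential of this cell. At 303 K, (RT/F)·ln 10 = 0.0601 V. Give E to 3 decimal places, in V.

+1.593 V

Pt²⁺/Pt is reduced (cathode, E° = +1.20 V) and Tl⁺/Tl is oxidized (anode).
E°cell = E°cat − E°an = +1.20 − (−0.33) = +1.53 V; n = 2.
The balanced reaction is Pt²⁺(aq) + 2 Tl(s) → Pt(s) + 2 Tl⁺(aq), so Q = [Tl⁺(aq)]^2 / [Pt²⁺(aq)] = 0.00812 and log Q = −2.091.
Applying E = E° − (RT ln10/nF)·log Q gives +1.53 − (0.0601/2)(−2.091) = +1.593 V.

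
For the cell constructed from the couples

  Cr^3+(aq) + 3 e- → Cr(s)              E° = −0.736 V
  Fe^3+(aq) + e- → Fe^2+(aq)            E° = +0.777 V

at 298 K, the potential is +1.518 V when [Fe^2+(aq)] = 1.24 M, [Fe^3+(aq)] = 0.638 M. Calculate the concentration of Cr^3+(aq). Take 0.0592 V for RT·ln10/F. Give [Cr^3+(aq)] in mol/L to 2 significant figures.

0.076 M

The Fe³⁺/Fe²⁺ couple has the larger reduction potential, so it is the cathode: E°cell = +0.777 − (−0.736) = +1.513 V and n = 3.
Since E = E° − (0.0592/n)·log Q, log Q = n(E° − E)/0.0592 = −0.253.
The balanced reaction is 3 Fe^3+(aq) + Cr(s) → 3 Fe^2+(aq) + Cr^3+(aq), so Q = ([Fe^2+(aq)]^3·[Cr^3+(aq)]) / [Fe^3+(aq)]^3.
Isolating [Cr^3+(aq)] in Q = 10^{−0.253} yields log [Cr^3+(aq)] = −1.119, i.e. 0.076 M.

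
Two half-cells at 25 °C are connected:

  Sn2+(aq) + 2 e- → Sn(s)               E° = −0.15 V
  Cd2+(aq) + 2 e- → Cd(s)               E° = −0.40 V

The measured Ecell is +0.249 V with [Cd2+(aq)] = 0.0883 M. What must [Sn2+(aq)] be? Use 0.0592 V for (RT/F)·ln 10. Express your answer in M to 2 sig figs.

0.082 M

With Sn²⁺/Sn at the cathode and Cd²⁺/Cd at the anode, E°cell = −0.15 − (−0.40) = +0.25 V (n = 2).
Since E = E° − (0.0592/n)·log Q, log Q = n(E° − E)/0.0592 = 0.034.
Balancing electrons gives Sn2+(aq) + Cd(s) → Sn(s) + Cd2+(aq); thus Q = [Cd2+(aq)] / [Sn2+(aq)].
Solving for the unknown gives log [Sn2+(aq)] = −1.088, so [Sn2+(aq)] ≈ 0.082 M.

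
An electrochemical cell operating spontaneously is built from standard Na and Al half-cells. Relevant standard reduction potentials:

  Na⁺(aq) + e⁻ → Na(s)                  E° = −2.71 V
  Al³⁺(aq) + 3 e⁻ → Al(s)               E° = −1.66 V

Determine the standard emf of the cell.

Of the two couples in this cell, the one with the more positive reduction potential is reduced at the cathode: here that is Al³⁺/Al (−1.66 V); Na⁺/Na (−2.71 V) is the anode.
E°cell = E°(cathode) − E°(anode) = −1.66 − (−2.71) = +1.05 V.

+1.05 V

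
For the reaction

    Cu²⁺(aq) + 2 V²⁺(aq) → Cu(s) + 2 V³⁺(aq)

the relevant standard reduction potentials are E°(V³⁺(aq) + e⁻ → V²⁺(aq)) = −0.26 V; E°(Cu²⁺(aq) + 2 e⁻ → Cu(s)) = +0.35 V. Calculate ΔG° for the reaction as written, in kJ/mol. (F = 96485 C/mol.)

−118 kJ/mol

In the reaction as written Cu²⁺(aq) is reduced, so the Cu²⁺/Cu couple is the cathode and V³⁺/V²⁺ is the anode.
E°cell = +0.35 − (−0.26) = +0.61 V; balancing electrons gives n = 2.
ΔG° = −nFE°cell = −(2)(96485)(+0.61) J/mol = −118 kJ/mol.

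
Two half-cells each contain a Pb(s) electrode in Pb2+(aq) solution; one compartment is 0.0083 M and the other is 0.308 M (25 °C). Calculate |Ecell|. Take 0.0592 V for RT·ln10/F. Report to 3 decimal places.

For a concentration cell E°cell = 0, since both electrodes use the same couple.
The compartment with the higher Pb2+(aq) concentration (0.308 M) acts as the cathode; ions are reduced there and produced at the dilute (0.0083 M) anode.
With n = 2, Ecell = −(0.0592/2)·log([dilute]/[conc]) = −(0.0592/2)·log(0.0083/0.308) = +0.046 V.

0.046 V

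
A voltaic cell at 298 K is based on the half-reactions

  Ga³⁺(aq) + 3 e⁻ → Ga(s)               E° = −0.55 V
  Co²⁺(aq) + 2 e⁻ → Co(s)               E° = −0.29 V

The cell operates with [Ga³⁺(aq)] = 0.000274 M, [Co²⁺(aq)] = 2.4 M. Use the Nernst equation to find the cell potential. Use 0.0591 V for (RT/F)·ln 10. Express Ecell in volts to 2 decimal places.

The Co²⁺/Co couple has the more positive E°, so it is the cathode; Ga³⁺/Ga is the anode.
The standard potential is −0.29 − (−0.55) = +0.26 V and the balanced reaction transfers n = 6 electrons.
The balanced reaction is 3 Co²⁺(aq) + 2 Ga(s) → 3 Co(s) + 2 Ga³⁺(aq), so Q = [Ga³⁺(aq)]^2 / [Co²⁺(aq)]^3 = 5.43×10^−9 and log Q = −8.265.
E = E° − (0.0591/n)·log Q = +0.26 − (0.0591/6)(−8.265) = +0.34 V.

+0.34 V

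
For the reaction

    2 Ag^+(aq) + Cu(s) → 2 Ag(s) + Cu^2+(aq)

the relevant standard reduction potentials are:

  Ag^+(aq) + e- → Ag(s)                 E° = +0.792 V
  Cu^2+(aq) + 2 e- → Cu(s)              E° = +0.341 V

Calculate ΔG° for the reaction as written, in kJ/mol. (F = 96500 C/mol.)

In the reaction as written Ag^+(aq) is reduced, so the Ag⁺/Ag couple is the cathode and Cu²⁺/Cu is the anode.
E°cell = +0.792 − (+0.341) = +0.451 V; balancing electrons gives n = 2.
ΔG° = −nFE°cell = −(2)(96500)(+0.451) J/mol = −87.0 kJ/mol.

−87.0 kJ/mol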